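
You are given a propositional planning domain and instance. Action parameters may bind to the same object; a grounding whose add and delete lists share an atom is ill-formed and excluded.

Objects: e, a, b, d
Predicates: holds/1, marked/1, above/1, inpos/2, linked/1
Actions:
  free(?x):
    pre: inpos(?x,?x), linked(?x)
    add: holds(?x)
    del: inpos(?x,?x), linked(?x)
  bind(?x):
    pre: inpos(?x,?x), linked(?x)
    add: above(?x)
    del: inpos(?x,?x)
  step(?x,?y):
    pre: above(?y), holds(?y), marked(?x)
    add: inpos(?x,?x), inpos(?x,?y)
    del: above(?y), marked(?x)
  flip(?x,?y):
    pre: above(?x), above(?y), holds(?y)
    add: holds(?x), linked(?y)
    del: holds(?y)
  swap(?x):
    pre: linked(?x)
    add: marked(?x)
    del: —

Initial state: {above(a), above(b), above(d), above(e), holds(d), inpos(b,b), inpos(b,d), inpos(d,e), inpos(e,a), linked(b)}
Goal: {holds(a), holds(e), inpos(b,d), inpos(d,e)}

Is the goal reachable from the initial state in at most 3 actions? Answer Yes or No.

Yes

1. free(b)  →  {above(a), above(b), above(d), above(e), holds(b), holds(d), inpos(b,d), inpos(d,e), inpos(e,a)}
2. flip(e,b)  →  {above(a), above(b), above(d), above(e), holds(d), holds(e), inpos(b,d), inpos(d,e), inpos(e,a), linked(b)}
3. flip(a,d)  →  {above(a), above(b), above(d), above(e), holds(a), holds(e), inpos(b,d), inpos(d,e), inpos(e,a), linked(b), linked(d)}
optimal plan length = 3; 3 ≤ 3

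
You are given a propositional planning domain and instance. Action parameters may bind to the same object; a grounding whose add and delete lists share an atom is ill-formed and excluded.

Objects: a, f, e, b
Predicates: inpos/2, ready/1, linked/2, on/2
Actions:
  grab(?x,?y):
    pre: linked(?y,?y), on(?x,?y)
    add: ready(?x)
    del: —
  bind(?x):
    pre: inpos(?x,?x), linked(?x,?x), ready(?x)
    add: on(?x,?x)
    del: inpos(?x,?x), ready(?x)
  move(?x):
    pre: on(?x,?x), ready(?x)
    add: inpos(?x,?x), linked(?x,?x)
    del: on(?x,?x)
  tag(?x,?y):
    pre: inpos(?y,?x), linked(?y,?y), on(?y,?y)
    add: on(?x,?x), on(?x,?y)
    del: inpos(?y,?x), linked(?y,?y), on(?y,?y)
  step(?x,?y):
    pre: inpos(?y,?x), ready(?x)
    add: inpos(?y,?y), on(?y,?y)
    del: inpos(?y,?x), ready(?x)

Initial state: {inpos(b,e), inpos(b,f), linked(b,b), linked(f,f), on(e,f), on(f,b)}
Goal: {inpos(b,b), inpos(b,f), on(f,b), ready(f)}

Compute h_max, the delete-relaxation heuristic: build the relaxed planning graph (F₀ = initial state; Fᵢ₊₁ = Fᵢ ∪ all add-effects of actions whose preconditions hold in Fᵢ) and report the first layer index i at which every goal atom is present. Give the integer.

F0 = init (6 atoms)
F1 = F0 ∪ {ready(e), ready(f)}  (8 atoms)
F2 = F1 ∪ {inpos(b,b), on(b,b)}  (10 atoms)
goal ⊆ F2  ⇒  h_max = 2

2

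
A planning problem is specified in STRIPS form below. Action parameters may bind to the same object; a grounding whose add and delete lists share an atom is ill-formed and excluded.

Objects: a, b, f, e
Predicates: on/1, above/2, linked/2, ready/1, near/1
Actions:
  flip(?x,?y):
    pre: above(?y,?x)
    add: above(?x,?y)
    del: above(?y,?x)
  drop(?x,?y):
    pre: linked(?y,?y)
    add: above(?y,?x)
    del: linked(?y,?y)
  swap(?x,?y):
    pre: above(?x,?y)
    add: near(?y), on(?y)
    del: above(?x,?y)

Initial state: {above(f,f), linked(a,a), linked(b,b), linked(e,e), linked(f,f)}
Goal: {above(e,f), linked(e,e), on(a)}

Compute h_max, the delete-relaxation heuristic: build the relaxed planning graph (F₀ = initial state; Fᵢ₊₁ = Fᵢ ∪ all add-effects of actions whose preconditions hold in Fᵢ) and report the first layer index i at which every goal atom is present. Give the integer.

2

F0 = init (5 atoms)
F1 = F0 ∪ {above(a,a), above(a,b), above(a,e), above(a,f), above(b,a), above(b,b), above(b,e), above(b,f), above(e,a), above(e,b), above(e,e), above(e,f), above(f,a), above(f,b), above(f,e), near(f), on(f)}  (22 atoms)
F2 = F1 ∪ {near(a), near(b), near(e), on(a), on(b), on(e)}  (28 atoms)
goal ⊆ F2  ⇒  h_max = 2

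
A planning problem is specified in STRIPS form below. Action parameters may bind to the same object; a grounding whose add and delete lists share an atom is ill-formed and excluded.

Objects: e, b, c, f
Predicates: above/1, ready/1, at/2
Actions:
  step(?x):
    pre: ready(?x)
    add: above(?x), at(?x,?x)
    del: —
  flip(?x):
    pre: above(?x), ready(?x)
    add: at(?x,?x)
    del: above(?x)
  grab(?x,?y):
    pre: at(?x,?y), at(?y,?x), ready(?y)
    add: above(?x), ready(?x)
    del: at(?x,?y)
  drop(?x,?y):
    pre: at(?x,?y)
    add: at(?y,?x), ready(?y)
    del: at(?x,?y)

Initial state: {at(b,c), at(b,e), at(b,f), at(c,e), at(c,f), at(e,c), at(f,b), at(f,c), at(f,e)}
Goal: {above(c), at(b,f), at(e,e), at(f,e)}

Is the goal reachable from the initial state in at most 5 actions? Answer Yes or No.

1. drop(b,e)  →  {at(b,c), at(b,f), at(c,e), at(c,f), at(e,b), at(e,c), at(f,b), at(f,c), at(f,e), ready(e)}
2. step(e)  →  {above(e), at(b,c), at(b,f), at(c,e), at(c,f), at(e,b), at(e,c), at(e,e), at(f,b), at(f,c), at(f,e), ready(e)}
3. grab(c,e)  →  {above(c), above(e), at(b,c), at(b,f), at(c,f), at(e,b), at(e,c), at(e,e), at(f,b), at(f,c), at(f,e), ready(c), ready(e)}
optimal plan length = 3; 3 ≤ 5

Yes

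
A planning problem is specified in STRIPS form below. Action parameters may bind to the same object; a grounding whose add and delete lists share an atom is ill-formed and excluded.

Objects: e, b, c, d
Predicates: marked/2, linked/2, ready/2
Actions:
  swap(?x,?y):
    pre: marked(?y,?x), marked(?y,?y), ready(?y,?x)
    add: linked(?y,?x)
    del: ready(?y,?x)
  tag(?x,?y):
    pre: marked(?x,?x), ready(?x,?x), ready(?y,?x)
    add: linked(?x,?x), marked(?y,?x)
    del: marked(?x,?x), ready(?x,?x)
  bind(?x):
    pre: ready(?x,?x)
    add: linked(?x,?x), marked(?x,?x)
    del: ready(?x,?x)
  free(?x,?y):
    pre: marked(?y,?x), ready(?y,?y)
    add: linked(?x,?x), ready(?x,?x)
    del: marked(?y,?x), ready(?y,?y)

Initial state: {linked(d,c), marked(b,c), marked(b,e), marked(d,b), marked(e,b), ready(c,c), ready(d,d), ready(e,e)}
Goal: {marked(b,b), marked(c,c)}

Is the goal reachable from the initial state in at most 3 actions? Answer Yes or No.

Yes

1. bind(c)  →  {linked(c,c), linked(d,c), marked(b,c), marked(b,e), marked(c,c), marked(d,b), marked(e,b), ready(d,d), ready(e,e)}
2. free(b,e)  →  {linked(b,b), linked(c,c), linked(d,c), marked(b,c), marked(b,e), marked(c,c), marked(d,b), ready(b,b), ready(d,d)}
3. bind(b)  →  {linked(b,b), linked(c,c), linked(d,c), marked(b,b), marked(b,c), marked(b,e), marked(c,c), marked(d,b), ready(d,d)}
optimal plan length = 3; 3 ≤ 3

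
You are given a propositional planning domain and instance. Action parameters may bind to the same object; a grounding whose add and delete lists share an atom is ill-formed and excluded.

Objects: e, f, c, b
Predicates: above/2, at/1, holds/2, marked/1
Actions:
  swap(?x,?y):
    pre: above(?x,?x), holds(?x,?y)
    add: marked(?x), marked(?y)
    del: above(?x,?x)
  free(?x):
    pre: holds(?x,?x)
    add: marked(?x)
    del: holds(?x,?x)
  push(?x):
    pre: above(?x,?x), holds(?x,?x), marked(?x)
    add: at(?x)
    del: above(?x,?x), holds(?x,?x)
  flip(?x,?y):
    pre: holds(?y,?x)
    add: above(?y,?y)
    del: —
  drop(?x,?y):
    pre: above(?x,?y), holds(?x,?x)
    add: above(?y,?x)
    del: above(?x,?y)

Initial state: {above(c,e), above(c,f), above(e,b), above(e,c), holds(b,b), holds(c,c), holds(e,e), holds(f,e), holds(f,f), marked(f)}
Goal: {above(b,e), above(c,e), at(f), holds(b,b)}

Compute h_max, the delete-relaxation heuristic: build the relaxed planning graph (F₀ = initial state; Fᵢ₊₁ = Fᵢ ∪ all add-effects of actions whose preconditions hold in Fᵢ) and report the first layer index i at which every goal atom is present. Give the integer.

2

F0 = init (10 atoms)
F1 = F0 ∪ {above(b,b), above(b,e), above(c,c), above(e,e), above(f,c), above(f,f), marked(b), marked(c), marked(e)}  (19 atoms)
F2 = F1 ∪ {at(b), at(c), at(e), at(f)}  (23 atoms)
goal ⊆ F2  ⇒  h_max = 2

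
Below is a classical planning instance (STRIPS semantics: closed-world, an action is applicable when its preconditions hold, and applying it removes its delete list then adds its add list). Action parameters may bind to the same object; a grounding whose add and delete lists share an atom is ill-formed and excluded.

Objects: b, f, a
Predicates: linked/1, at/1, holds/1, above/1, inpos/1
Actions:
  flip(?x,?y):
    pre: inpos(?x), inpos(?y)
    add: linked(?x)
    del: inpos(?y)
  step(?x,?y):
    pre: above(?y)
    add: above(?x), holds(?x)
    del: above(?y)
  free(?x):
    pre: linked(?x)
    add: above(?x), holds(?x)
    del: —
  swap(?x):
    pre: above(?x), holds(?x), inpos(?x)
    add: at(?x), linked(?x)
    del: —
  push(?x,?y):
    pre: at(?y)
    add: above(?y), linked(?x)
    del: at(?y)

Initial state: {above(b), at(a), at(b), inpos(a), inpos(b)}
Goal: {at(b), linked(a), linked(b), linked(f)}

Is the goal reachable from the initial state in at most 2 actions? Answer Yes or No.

1. flip(b,b)  →  {above(b), at(a), at(b), inpos(a), linked(b)}
2. flip(a,a)  →  {above(b), at(a), at(b), linked(a), linked(b)}
3. push(f,a)  →  {above(a), above(b), at(b), linked(a), linked(b), linked(f)}
optimal plan length = 3; 3 > 2

No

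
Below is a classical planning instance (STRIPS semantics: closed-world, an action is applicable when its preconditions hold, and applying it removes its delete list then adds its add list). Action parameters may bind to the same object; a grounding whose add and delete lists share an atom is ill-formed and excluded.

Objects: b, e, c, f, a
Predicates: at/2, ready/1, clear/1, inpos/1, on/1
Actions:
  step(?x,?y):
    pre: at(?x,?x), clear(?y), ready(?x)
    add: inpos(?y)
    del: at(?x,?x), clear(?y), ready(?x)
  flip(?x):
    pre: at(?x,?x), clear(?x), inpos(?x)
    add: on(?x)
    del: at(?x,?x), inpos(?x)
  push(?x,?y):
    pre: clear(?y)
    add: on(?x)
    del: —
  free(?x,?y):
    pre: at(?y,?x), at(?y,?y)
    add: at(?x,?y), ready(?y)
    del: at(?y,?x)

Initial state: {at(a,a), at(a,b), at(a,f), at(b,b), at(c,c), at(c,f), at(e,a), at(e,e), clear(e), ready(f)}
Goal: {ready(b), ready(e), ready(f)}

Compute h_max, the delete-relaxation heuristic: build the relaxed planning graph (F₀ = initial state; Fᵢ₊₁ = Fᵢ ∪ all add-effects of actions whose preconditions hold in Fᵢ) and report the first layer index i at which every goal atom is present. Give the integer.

2

F0 = init (10 atoms)
F1 = F0 ∪ {at(a,e), at(b,a), at(f,a), at(f,c), on(a), on(b), on(c), on(e), on(f), ready(a), ready(c), ready(e)}  (22 atoms)
F2 = F1 ∪ {inpos(e), ready(b)}  (24 atoms)
goal ⊆ F2  ⇒  h_max = 2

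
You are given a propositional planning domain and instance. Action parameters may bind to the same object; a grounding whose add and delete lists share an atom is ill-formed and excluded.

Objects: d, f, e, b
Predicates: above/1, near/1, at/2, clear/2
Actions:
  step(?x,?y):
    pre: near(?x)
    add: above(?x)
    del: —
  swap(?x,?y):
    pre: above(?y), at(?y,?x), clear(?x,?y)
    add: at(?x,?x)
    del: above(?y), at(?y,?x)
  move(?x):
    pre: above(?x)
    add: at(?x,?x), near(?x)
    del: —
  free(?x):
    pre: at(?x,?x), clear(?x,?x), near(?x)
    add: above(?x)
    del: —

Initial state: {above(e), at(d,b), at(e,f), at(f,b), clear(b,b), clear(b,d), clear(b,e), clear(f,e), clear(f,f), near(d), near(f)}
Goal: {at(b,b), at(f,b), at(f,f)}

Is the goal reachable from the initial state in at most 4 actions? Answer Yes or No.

1. step(d,d)  →  {above(d), above(e), at(d,b), at(e,f), at(f,b), clear(b,b), clear(b,d), clear(b,e), clear(f,e), clear(f,f), near(d), near(f)}
2. swap(f,e)  →  {above(d), at(d,b), at(f,b), at(f,f), clear(b,b), clear(b,d), clear(b,e), clear(f,e), clear(f,f), near(d), near(f)}
3. swap(b,d)  →  {at(b,b), at(f,b), at(f,f), clear(b,b), clear(b,d), clear(b,e), clear(f,e), clear(f,f), near(d), near(f)}
optimal plan length = 3; 3 ≤ 4

Yes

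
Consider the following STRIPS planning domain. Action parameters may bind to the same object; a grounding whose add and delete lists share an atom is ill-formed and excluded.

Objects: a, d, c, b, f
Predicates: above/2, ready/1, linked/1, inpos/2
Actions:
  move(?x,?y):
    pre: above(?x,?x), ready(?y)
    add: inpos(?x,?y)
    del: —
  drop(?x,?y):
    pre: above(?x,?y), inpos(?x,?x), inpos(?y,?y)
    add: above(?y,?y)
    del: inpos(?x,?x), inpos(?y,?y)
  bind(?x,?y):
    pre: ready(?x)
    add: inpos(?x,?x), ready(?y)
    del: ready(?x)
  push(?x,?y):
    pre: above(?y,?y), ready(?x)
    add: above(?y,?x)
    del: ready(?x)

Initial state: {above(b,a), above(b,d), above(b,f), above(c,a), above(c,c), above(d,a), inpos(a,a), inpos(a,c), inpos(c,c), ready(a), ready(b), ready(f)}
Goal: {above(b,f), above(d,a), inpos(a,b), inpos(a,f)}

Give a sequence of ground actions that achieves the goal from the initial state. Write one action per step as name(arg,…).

drop(c,a); move(a,b); move(a,f)

1. drop(c,a)  →  {above(a,a), above(b,a), above(b,d), above(b,f), above(c,a), above(c,c), above(d,a), inpos(a,c), ready(a), ready(b), ready(f)}
2. move(a,b)  →  {above(a,a), above(b,a), above(b,d), above(b,f), above(c,a), above(c,c), above(d,a), inpos(a,b), inpos(a,c), ready(a), ready(b), ready(f)}
3. move(a,f)  →  {above(a,a), above(b,a), above(b,d), above(b,f), above(c,a), above(c,c), above(d,a), inpos(a,b), inpos(a,c), inpos(a,f), ready(a), ready(b), ready(f)}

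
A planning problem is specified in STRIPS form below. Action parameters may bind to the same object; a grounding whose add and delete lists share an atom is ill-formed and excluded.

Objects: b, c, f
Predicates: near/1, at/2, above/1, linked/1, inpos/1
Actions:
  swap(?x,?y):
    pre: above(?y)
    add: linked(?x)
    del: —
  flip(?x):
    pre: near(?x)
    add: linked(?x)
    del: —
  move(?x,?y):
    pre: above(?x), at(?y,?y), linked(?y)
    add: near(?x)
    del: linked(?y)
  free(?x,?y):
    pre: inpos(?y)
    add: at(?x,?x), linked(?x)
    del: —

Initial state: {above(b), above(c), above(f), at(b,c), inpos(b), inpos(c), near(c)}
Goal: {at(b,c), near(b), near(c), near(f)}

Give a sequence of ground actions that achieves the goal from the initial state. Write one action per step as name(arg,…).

free(b,b); move(b,b); swap(b,b); move(f,b)

1. free(b,b)  →  {above(b), above(c), above(f), at(b,b), at(b,c), inpos(b), inpos(c), linked(b), near(c)}
2. move(b,b)  →  {above(b), above(c), above(f), at(b,b), at(b,c), inpos(b), inpos(c), near(b), near(c)}
3. swap(b,b)  →  {above(b), above(c), above(f), at(b,b), at(b,c), inpos(b), inpos(c), linked(b), near(b), near(c)}
4. move(f,b)  →  {above(b), above(c), above(f), at(b,b), at(b,c), inpos(b), inpos(c), near(b), near(c), near(f)}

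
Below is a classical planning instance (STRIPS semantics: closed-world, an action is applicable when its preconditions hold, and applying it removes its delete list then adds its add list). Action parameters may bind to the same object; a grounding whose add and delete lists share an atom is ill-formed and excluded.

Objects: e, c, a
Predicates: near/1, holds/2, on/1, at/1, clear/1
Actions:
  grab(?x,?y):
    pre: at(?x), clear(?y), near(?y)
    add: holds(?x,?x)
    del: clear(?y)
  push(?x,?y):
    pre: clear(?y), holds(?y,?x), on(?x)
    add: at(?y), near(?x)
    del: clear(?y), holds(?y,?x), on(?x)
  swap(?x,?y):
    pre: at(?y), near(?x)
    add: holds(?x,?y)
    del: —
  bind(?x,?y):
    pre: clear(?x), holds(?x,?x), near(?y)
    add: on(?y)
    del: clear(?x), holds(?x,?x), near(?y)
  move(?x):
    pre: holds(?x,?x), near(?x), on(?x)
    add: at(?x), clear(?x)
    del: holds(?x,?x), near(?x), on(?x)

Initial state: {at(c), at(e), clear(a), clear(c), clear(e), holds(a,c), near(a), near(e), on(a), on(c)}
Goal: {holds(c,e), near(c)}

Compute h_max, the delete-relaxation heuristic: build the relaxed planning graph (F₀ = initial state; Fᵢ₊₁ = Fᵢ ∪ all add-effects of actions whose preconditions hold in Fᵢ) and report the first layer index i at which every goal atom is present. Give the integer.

F0 = init (10 atoms)
F1 = F0 ∪ {at(a), holds(a,e), holds(c,c), holds(e,c), holds(e,e), near(c)}  (16 atoms)
F2 = F1 ∪ {holds(a,a), holds(c,a), holds(c,e), holds(e,a), on(e)}  (21 atoms)
goal ⊆ F2  ⇒  h_max = 2

2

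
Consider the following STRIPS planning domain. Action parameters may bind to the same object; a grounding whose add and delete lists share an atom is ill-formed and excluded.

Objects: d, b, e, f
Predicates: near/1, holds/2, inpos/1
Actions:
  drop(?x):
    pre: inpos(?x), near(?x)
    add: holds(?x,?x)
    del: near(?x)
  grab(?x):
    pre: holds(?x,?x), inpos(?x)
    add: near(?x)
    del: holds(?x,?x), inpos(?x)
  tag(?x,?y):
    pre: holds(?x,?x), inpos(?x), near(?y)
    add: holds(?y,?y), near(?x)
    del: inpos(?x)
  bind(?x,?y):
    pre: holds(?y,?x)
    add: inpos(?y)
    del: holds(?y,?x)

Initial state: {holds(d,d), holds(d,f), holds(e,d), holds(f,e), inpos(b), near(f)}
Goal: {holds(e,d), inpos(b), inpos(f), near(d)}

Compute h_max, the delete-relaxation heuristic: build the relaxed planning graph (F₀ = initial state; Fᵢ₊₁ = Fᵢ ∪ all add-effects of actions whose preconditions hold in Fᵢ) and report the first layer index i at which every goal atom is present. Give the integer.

F0 = init (6 atoms)
F1 = F0 ∪ {inpos(d), inpos(e), inpos(f)}  (9 atoms)
F2 = F1 ∪ {holds(f,f), near(d)}  (11 atoms)
goal ⊆ F2  ⇒  h_max = 2

2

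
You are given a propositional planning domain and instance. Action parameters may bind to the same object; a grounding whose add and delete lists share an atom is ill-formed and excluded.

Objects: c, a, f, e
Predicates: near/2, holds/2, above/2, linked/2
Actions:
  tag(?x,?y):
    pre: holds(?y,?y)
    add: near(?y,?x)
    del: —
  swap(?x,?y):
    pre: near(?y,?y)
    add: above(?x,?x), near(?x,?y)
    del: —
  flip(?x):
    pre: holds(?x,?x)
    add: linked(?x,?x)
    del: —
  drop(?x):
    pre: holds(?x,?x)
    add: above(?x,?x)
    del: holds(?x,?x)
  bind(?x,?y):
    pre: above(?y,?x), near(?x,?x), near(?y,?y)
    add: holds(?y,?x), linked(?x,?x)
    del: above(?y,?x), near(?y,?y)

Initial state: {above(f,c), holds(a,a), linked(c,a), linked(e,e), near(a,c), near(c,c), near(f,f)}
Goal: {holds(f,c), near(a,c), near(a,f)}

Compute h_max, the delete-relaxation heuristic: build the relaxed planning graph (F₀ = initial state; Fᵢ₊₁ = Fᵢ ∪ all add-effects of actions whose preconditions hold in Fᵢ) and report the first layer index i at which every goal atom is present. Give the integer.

1

F0 = init (7 atoms)
F1 = F0 ∪ {above(a,a), above(c,c), above(e,e), above(f,f), holds(f,c), linked(a,a), linked(c,c), near(a,a), near(a,e), near(a,f), near(c,f), near(e,c), near(e,f), near(f,c)}  (21 atoms)
goal ⊆ F1  ⇒  h_max = 1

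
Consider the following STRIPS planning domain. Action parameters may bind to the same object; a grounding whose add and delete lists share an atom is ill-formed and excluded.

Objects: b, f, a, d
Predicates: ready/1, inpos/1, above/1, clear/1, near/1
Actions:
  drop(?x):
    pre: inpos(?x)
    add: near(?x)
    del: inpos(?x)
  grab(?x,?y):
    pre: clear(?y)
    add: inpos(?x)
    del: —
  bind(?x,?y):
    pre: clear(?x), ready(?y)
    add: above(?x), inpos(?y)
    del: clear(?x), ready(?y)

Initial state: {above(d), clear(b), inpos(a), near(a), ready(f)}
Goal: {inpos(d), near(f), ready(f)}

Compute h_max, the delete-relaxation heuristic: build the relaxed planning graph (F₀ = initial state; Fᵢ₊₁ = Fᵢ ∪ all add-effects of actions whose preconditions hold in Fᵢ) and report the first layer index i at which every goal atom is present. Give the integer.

F0 = init (5 atoms)
F1 = F0 ∪ {above(b), inpos(b), inpos(d), inpos(f)}  (9 atoms)
F2 = F1 ∪ {near(b), near(d), near(f)}  (12 atoms)
goal ⊆ F2  ⇒  h_max = 2

2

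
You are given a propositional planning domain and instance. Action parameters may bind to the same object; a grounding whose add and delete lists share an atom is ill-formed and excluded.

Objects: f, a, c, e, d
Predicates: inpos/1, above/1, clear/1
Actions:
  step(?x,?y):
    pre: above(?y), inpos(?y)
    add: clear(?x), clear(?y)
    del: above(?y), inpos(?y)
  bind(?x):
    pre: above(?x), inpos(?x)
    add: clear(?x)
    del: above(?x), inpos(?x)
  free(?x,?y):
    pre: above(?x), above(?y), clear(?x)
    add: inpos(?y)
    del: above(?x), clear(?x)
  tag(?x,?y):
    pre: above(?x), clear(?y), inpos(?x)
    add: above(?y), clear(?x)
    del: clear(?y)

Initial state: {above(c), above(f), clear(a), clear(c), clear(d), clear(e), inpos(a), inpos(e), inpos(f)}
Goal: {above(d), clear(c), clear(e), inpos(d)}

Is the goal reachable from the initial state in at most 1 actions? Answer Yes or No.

No

1. tag(f,d)  →  {above(c), above(d), above(f), clear(a), clear(c), clear(e), clear(f), inpos(a), inpos(e), inpos(f)}
2. free(f,d)  →  {above(c), above(d), clear(a), clear(c), clear(e), inpos(a), inpos(d), inpos(e), inpos(f)}
optimal plan length = 2; 2 > 1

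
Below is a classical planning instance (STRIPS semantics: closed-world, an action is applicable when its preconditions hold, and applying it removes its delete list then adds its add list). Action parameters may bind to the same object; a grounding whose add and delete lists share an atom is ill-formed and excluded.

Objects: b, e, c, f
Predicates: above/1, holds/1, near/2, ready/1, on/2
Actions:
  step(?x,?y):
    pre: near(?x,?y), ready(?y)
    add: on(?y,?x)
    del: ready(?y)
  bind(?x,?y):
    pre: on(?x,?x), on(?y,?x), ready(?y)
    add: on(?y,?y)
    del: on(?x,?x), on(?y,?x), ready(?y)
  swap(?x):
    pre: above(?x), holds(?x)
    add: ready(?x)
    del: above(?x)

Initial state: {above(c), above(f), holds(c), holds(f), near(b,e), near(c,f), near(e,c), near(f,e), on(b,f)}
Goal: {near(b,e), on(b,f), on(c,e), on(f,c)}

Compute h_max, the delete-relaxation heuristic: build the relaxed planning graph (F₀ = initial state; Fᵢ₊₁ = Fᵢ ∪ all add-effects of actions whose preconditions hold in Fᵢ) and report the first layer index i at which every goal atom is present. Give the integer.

F0 = init (9 atoms)
F1 = F0 ∪ {ready(c), ready(f)}  (11 atoms)
F2 = F1 ∪ {on(c,e), on(f,c)}  (13 atoms)
goal ⊆ F2  ⇒  h_max = 2

2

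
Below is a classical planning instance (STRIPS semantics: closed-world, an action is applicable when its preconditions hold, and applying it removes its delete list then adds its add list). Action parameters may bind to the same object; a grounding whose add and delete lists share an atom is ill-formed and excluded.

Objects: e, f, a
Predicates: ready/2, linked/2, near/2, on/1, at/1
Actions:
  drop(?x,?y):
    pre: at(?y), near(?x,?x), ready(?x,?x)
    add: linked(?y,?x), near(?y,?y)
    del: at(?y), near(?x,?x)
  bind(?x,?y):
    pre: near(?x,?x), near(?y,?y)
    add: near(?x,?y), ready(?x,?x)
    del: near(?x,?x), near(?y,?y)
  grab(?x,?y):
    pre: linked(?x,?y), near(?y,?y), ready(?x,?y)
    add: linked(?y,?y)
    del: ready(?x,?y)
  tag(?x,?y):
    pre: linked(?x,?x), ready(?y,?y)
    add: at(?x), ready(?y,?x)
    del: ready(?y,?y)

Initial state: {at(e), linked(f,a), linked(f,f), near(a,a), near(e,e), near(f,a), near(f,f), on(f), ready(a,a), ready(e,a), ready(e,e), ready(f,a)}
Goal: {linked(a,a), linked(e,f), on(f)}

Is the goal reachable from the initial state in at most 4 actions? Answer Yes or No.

No

1. bind(f,e)  →  {at(e), linked(f,a), linked(f,f), near(a,a), near(f,a), near(f,e), on(f), ready(a,a), ready(e,a), ready(e,e), ready(f,a), ready(f,f)}
2. grab(f,a)  →  {at(e), linked(a,a), linked(f,a), linked(f,f), near(a,a), near(f,a), near(f,e), on(f), ready(a,a), ready(e,a), ready(e,e), ready(f,f)}
3. tag(f,e)  →  {at(e), at(f), linked(a,a), linked(f,a), linked(f,f), near(a,a), near(f,a), near(f,e), on(f), ready(a,a), ready(e,a), ready(e,f), ready(f,f)}
4. drop(a,f)  →  {at(e), linked(a,a), linked(f,a), linked(f,f), near(f,a), near(f,e), near(f,f), on(f), ready(a,a), ready(e,a), ready(e,f), ready(f,f)}
5. drop(f,e)  →  {linked(a,a), linked(e,f), linked(f,a), linked(f,f), near(e,e), near(f,a), near(f,e), on(f), ready(a,a), ready(e,a), ready(e,f), ready(f,f)}
optimal plan length = 5; 5 > 4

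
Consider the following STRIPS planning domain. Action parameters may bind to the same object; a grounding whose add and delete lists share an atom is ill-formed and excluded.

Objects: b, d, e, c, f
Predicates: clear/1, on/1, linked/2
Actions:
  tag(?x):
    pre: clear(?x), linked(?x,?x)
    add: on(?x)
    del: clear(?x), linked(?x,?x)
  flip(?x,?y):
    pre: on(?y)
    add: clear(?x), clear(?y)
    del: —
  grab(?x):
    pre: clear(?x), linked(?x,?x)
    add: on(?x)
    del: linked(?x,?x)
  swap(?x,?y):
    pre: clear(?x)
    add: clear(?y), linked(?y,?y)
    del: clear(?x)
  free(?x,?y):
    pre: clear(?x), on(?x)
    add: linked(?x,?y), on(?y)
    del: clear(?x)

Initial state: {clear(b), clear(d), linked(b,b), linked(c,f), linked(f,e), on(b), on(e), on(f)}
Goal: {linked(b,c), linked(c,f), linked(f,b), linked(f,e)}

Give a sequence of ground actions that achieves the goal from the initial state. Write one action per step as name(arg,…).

1. flip(b,f)  →  {clear(b), clear(d), clear(f), linked(b,b), linked(c,f), linked(f,e), on(b), on(e), on(f)}
2. free(b,c)  →  {clear(d), clear(f), linked(b,b), linked(b,c), linked(c,f), linked(f,e), on(b), on(c), on(e), on(f)}
3. free(f,b)  →  {clear(d), linked(b,b), linked(b,c), linked(c,f), linked(f,b), linked(f,e), on(b), on(c), on(e), on(f)}

flip(b,f); free(b,c); free(f,b)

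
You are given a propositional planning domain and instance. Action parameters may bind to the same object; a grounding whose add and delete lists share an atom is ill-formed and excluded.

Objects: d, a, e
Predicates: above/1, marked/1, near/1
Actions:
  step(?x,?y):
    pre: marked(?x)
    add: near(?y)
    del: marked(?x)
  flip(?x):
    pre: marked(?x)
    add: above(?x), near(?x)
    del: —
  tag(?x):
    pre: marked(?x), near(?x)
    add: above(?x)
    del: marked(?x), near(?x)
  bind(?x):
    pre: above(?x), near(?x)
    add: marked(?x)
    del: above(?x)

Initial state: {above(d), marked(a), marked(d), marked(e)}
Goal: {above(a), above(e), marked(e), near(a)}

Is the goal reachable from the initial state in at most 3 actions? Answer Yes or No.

Yes

1. flip(a)  →  {above(a), above(d), marked(a), marked(d), marked(e), near(a)}
2. flip(e)  →  {above(a), above(d), above(e), marked(a), marked(d), marked(e), near(a), near(e)}
optimal plan length = 2; 2 ≤ 3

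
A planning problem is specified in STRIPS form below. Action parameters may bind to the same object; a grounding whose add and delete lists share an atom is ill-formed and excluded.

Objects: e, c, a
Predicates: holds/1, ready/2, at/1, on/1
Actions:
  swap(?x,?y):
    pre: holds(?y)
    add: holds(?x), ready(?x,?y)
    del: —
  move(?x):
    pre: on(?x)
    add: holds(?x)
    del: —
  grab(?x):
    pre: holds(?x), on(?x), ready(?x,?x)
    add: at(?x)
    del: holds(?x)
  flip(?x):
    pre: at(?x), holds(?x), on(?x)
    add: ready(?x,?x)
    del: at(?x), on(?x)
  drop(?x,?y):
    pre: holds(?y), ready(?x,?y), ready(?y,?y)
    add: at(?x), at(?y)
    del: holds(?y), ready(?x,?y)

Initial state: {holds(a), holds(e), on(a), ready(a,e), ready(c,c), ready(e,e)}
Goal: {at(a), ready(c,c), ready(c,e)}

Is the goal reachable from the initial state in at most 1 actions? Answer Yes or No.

No

1. swap(c,e)  →  {holds(a), holds(c), holds(e), on(a), ready(a,e), ready(c,c), ready(c,e), ready(e,e)}
2. drop(a,e)  →  {at(a), at(e), holds(a), holds(c), on(a), ready(c,c), ready(c,e), ready(e,e)}
optimal plan length = 2; 2 > 1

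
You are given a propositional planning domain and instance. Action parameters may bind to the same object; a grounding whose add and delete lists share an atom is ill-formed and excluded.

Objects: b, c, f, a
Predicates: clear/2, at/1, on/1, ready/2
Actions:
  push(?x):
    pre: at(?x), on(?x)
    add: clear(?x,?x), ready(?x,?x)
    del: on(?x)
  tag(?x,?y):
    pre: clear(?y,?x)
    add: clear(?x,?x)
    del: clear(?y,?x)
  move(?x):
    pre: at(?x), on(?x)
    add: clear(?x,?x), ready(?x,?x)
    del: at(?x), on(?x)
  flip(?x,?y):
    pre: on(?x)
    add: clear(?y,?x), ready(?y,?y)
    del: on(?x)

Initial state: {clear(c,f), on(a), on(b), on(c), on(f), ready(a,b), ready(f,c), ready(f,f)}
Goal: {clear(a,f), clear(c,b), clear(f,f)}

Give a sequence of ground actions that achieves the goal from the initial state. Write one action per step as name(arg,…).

tag(f,c); flip(b,c); flip(f,a)

1. tag(f,c)  →  {clear(f,f), on(a), on(b), on(c), on(f), ready(a,b), ready(f,c), ready(f,f)}
2. flip(b,c)  →  {clear(c,b), clear(f,f), on(a), on(c), on(f), ready(a,b), ready(c,c), ready(f,c), ready(f,f)}
3. flip(f,a)  →  {clear(a,f), clear(c,b), clear(f,f), on(a), on(c), ready(a,a), ready(a,b), ready(c,c), ready(f,c), ready(f,f)}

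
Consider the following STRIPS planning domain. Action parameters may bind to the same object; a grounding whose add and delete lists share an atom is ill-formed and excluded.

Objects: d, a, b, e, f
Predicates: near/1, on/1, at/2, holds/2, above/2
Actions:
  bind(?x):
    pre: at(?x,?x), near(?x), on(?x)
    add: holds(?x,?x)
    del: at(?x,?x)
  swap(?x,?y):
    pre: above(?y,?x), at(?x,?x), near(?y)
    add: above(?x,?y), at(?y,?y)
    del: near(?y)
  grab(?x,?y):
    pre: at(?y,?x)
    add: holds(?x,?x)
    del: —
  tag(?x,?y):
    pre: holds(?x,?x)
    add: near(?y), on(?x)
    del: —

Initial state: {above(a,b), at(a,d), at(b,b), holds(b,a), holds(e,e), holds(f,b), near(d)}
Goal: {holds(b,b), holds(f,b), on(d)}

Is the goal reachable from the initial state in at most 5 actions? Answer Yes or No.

Yes

1. grab(d,a)  →  {above(a,b), at(a,d), at(b,b), holds(b,a), holds(d,d), holds(e,e), holds(f,b), near(d)}
2. grab(b,b)  →  {above(a,b), at(a,d), at(b,b), holds(b,a), holds(b,b), holds(d,d), holds(e,e), holds(f,b), near(d)}
3. tag(d,d)  →  {above(a,b), at(a,d), at(b,b), holds(b,a), holds(b,b), holds(d,d), holds(e,e), holds(f,b), near(d), on(d)}
optimal plan length = 3; 3 ≤ 5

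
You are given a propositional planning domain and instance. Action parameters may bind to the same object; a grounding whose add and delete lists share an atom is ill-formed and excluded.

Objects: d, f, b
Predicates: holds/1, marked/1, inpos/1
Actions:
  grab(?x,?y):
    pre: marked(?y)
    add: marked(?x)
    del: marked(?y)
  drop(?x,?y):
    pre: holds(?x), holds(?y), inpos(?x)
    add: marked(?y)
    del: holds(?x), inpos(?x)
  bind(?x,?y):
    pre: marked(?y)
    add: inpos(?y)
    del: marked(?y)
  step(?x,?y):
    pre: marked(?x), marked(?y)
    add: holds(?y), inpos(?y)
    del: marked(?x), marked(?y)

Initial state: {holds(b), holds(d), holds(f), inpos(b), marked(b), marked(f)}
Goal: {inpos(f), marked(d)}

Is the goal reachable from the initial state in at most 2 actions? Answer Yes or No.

1. grab(d,b)  →  {holds(b), holds(d), holds(f), inpos(b), marked(d), marked(f)}
2. bind(d,f)  →  {holds(b), holds(d), holds(f), inpos(b), inpos(f), marked(d)}
optimal plan length = 2; 2 ≤ 2

Yes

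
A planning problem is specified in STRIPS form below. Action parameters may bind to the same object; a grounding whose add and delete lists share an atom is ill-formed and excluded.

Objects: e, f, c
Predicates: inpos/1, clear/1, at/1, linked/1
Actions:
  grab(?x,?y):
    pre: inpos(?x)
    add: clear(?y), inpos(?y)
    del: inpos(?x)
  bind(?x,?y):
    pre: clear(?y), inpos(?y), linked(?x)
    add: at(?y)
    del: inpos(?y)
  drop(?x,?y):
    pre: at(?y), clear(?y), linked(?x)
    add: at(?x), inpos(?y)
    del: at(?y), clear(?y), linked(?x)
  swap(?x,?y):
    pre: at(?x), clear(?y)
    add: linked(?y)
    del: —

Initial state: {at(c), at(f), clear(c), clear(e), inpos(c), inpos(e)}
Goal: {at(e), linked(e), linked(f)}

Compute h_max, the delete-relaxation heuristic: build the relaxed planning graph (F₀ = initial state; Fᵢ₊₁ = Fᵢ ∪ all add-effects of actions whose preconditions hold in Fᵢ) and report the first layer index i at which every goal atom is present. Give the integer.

2

F0 = init (6 atoms)
F1 = F0 ∪ {clear(f), inpos(f), linked(c), linked(e)}  (10 atoms)
F2 = F1 ∪ {at(e), linked(f)}  (12 atoms)
goal ⊆ F2  ⇒  h_max = 2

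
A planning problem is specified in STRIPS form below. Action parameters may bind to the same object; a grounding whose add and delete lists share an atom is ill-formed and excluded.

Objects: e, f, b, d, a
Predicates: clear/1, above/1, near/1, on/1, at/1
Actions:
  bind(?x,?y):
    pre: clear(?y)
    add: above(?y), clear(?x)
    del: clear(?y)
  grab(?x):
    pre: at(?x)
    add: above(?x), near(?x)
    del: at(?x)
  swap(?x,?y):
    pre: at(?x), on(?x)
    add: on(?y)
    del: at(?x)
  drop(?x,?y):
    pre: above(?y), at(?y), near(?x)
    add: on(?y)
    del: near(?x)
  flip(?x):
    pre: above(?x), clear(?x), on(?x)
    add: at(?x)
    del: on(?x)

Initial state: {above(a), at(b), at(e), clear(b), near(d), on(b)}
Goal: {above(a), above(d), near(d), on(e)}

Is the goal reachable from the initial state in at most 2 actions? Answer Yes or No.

1. bind(d,b)  →  {above(a), above(b), at(b), at(e), clear(d), near(d), on(b)}
2. bind(e,d)  →  {above(a), above(b), above(d), at(b), at(e), clear(e), near(d), on(b)}
3. swap(b,e)  →  {above(a), above(b), above(d), at(e), clear(e), near(d), on(b), on(e)}
optimal plan length = 3; 3 > 2

No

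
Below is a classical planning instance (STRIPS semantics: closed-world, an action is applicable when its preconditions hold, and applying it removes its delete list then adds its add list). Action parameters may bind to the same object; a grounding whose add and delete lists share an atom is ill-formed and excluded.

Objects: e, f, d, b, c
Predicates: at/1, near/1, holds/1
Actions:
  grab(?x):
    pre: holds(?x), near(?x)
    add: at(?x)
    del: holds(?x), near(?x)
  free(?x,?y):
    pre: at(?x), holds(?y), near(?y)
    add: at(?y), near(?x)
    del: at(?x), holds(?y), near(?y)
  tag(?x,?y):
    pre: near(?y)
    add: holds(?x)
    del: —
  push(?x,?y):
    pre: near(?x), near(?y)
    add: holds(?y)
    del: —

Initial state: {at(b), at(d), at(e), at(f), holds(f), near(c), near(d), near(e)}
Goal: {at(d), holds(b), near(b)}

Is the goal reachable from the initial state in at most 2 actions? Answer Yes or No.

No

1. tag(e,e)  →  {at(b), at(d), at(e), at(f), holds(e), holds(f), near(c), near(d), near(e)}
2. free(b,e)  →  {at(d), at(e), at(f), holds(f), near(b), near(c), near(d)}
3. tag(b,d)  →  {at(d), at(e), at(f), holds(b), holds(f), near(b), near(c), near(d)}
optimal plan length = 3; 3 > 2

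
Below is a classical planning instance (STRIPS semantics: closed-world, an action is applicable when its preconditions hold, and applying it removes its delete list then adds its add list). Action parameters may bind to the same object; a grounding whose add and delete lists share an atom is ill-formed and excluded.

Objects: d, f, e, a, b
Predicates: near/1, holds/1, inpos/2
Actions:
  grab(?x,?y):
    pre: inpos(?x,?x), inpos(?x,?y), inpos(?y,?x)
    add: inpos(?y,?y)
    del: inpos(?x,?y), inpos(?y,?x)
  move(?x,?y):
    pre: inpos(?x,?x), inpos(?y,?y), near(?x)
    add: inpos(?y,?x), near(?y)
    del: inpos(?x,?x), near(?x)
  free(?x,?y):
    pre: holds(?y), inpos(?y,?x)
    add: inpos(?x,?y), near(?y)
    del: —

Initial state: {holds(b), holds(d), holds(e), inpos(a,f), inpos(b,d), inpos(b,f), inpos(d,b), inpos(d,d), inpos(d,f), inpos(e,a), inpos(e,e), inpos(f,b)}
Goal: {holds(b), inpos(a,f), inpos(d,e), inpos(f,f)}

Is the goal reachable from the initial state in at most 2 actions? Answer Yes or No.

No

1. grab(d,b)  →  {holds(b), holds(d), holds(e), inpos(a,f), inpos(b,b), inpos(b,f), inpos(d,d), inpos(d,f), inpos(e,a), inpos(e,e), inpos(f,b)}
2. grab(b,f)  →  {holds(b), holds(d), holds(e), inpos(a,f), inpos(b,b), inpos(d,d), inpos(d,f), inpos(e,a), inpos(e,e), inpos(f,f)}
3. free(e,e)  →  {holds(b), holds(d), holds(e), inpos(a,f), inpos(b,b), inpos(d,d), inpos(d,f), inpos(e,a), inpos(e,e), inpos(f,f), near(e)}
4. move(e,d)  →  {holds(b), holds(d), holds(e), inpos(a,f), inpos(b,b), inpos(d,d), inpos(d,e), inpos(d,f), inpos(e,a), inpos(f,f), near(d)}
optimal plan length = 4; 4 > 2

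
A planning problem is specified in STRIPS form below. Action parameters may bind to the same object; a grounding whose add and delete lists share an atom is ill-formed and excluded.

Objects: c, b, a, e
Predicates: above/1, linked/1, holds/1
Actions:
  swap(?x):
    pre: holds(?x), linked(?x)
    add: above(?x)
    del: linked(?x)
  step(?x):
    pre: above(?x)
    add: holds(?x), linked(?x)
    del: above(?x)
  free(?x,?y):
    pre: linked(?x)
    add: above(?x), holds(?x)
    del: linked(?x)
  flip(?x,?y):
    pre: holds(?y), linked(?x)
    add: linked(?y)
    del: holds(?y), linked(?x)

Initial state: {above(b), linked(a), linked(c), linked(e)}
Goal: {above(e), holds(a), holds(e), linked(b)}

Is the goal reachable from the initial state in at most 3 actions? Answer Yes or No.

Yes

1. step(b)  →  {holds(b), linked(a), linked(b), linked(c), linked(e)}
2. free(a,c)  →  {above(a), holds(a), holds(b), linked(b), linked(c), linked(e)}
3. free(e,c)  →  {above(a), above(e), holds(a), holds(b), holds(e), linked(b), linked(c)}
optimal plan length = 3; 3 ≤ 3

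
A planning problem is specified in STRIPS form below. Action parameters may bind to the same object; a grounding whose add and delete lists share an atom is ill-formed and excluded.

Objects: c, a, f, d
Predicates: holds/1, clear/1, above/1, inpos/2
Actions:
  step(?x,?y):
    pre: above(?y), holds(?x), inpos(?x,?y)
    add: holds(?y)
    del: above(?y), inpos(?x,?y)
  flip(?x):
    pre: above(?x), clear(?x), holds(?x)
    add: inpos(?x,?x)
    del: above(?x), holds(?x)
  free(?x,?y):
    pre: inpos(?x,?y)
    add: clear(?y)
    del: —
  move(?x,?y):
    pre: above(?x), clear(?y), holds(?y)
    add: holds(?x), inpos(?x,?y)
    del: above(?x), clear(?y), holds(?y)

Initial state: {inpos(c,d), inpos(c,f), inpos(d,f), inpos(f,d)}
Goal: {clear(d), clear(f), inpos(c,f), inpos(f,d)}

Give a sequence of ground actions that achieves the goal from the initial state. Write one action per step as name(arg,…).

1. free(c,f)  →  {clear(f), inpos(c,d), inpos(c,f), inpos(d,f), inpos(f,d)}
2. free(c,d)  →  {clear(d), clear(f), inpos(c,d), inpos(c,f), inpos(d,f), inpos(f,d)}

free(c,f); free(c,d)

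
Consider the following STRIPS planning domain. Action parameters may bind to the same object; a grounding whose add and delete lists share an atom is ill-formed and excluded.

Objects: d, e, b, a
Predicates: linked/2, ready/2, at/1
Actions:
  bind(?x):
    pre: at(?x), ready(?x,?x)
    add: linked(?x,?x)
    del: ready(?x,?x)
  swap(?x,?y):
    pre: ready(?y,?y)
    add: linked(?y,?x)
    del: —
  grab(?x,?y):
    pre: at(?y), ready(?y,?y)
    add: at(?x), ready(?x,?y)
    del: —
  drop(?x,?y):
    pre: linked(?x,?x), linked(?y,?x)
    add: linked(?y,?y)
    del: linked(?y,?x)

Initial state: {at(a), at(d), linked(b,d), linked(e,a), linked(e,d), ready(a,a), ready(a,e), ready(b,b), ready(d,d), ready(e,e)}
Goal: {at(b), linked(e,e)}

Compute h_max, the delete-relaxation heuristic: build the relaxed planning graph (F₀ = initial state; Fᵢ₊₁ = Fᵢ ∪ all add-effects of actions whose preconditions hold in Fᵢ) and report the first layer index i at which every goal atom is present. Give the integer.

F0 = init (10 atoms)
F1 = F0 ∪ {at(b), at(e), linked(a,a), linked(a,b), linked(a,d), linked(a,e), linked(b,a), linked(b,b), linked(b,e), linked(d,a), linked(d,b), linked(d,d), linked(d,e), linked(e,b), linked(e,e), ready(a,d), ready(b,a), ready(b,d), ready(d,a), ready(e,a), ready(e,d)}  (31 atoms)
goal ⊆ F1  ⇒  h_max = 1

1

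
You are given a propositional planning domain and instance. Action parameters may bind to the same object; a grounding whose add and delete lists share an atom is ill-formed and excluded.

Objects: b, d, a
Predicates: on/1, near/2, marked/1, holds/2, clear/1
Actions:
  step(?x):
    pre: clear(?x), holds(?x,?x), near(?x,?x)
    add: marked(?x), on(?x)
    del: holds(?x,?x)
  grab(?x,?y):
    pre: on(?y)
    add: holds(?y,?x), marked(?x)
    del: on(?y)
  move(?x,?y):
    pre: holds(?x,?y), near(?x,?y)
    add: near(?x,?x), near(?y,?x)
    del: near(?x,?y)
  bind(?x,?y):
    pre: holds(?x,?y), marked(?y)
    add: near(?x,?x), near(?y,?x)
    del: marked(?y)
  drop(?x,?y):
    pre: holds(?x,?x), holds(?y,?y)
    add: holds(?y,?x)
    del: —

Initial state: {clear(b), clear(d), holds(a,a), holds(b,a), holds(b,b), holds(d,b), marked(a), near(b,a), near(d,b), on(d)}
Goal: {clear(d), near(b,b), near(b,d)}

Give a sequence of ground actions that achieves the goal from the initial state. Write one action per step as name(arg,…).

1. move(b,a)  →  {clear(b), clear(d), holds(a,a), holds(b,a), holds(b,b), holds(d,b), marked(a), near(a,b), near(b,b), near(d,b), on(d)}
2. move(d,b)  →  {clear(b), clear(d), holds(a,a), holds(b,a), holds(b,b), holds(d,b), marked(a), near(a,b), near(b,b), near(b,d), near(d,d), on(d)}

move(b,a); move(d,b)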